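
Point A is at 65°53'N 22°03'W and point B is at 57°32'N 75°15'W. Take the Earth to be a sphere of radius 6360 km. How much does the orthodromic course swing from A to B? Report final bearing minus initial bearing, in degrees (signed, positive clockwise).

-47.7°

At departure: θ₁ = atan2(sin Δλ cos φ₂, cos φ₁ sin φ₂ − sin φ₁ cos φ₂ cos Δλ) = 276.80°
At arrival: θ₂ = atan2(sin Δλ cos φ₁, −cos φ₂ sin φ₁ + sin φ₂ cos φ₁ cos Δλ) = 229.10°
Δθ = θ₂ − θ₁ = -47.7°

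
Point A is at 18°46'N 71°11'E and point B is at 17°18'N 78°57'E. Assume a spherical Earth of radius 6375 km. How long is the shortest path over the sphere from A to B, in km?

838 km

cos σ = sin φ₁ sin φ₂ + cos φ₁ cos φ₂ cos Δλ
      = sin(18.77°)sin(17.30°) + cos(18.77°)cos(17.30°)cos(7.77°) = 0.9914
σ = 7.529° → d = Rσ = 6375·0.13140 = 838 km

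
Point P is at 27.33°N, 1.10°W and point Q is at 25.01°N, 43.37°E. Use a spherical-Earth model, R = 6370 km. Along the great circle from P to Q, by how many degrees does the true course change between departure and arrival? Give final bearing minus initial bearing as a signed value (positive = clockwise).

At departure: θ₁ = atan2(sin Δλ cos φ₂, cos φ₁ sin φ₂ − sin φ₁ cos φ₂ cos Δλ) = 82.94°
At arrival: θ₂ = atan2(sin Δλ cos φ₁, −cos φ₂ sin φ₁ + sin φ₂ cos φ₁ cos Δλ) = 103.38°
Δθ = θ₂ − θ₁ = +20.4°

+20.4°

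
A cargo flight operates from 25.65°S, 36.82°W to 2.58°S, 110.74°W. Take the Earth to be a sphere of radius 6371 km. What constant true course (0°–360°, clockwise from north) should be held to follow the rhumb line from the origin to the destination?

Δψ = ln[tan(π/4+φ₂/2)/tan(π/4+φ₁/2)] = +0.4184
Δλ = -1.2901 rad (taken the short way round)
course = atan2(Δλ, Δψ) = 287.97°

288.0°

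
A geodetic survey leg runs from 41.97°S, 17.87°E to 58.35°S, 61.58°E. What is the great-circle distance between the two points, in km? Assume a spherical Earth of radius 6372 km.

3520 km

Haversine: a = sin²(Δφ/2)+cos φ₁ cos φ₂ sin²(Δλ/2) = 0.07436;  σ = 2·atan2(√a,√(1−a))
σ = 31.648° → d = Rσ = 6372·0.55237 = 3520 km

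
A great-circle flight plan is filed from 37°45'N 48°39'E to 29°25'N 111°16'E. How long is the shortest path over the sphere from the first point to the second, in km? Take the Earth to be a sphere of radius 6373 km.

Haversine: a = sin²(Δφ/2)+cos φ₁ cos φ₂ sin²(Δλ/2) = 0.19126;  σ = 2·atan2(√a,√(1−a))
σ = 51.868° → d = Rσ = 6373·0.90526 = 5769 km

5769 km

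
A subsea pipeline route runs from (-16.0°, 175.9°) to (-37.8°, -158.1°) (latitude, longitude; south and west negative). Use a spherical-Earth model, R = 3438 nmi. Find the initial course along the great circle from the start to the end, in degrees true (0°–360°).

138.6°

θ = atan2( sin Δλ·cos φ₂ ,  cos φ₁ sin φ₂ − sin φ₁ cos φ₂ cos Δλ )
  = atan2(+0.3464, -0.3934) = 138.64°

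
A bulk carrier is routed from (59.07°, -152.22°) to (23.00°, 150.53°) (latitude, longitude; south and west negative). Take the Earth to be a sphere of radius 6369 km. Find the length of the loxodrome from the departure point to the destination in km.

Rhumb course C = atan2(Δλ, Δψ) with Δψ = ln[tan(π/4+φ₂/2)/tan(π/4+φ₁/2)] = -0.8723, Δλ = -0.9992 → C = 228.88°
d = R·|Δφ| / |cos C| = 6369·0.62954 / 0.65764 = 6097 km

6097 km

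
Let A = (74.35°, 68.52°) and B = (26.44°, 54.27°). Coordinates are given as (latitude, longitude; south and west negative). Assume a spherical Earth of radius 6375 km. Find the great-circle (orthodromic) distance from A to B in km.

cos σ = sin φ₁ sin φ₂ + cos φ₁ cos φ₂ cos Δλ
      = sin(74.35°)sin(26.44°) + cos(74.35°)cos(26.44°)cos(-14.25°) = 0.6629
σ = 48.481° → d = Rσ = 6375·0.84616 = 5394 km

5394 km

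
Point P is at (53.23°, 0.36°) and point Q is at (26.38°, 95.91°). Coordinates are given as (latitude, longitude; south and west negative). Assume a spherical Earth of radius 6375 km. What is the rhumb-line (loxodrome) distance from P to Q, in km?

Rhumb course C = atan2(Δλ, Δψ) with Δψ = ln[tan(π/4+φ₂/2)/tan(π/4+φ₁/2)] = -0.6239, Δλ = +1.6677 → C = 110.51°
d = R·|Δφ| / |cos C| = 6375·0.46862 / 0.35041 = 8526 km

8526 km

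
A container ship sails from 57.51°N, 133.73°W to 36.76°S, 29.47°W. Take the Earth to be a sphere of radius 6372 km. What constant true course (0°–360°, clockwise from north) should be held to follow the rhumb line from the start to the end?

Δψ = ln[tan(π/4+φ₂/2)/tan(π/4+φ₁/2)] = -1.9239
Δλ = +1.8197 rad (taken the short way round)
course = atan2(Δλ, Δψ) = 136.59°

136.6°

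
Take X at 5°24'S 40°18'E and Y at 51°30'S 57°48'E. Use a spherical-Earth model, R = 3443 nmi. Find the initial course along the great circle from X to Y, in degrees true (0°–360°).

165.5°

θ = atan2( sin Δλ·cos φ₂ ,  cos φ₁ sin φ₂ − sin φ₁ cos φ₂ cos Δλ )
  = atan2(+0.1872, -0.7233) = 165.49°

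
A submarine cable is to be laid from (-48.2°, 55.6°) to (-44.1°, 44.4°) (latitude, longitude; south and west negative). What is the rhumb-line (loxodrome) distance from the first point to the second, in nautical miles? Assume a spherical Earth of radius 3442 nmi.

527 nmi

Δψ = ln[tan(π/4+φ₂/2)/tan(π/4+φ₁/2)] = +0.1034;  Δφ = +0.0716 rad,  Δλ = -0.1955 rad
q = Δφ/Δψ = 0.6923
d = R·√(Δφ² + q²Δλ²) = 3442·0.15308 = 527 nmi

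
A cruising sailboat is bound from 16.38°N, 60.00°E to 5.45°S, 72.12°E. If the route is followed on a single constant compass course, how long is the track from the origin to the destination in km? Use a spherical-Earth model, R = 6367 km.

2768 km

Rhumb course C = atan2(Δλ, Δψ) with Δψ = ln[tan(π/4+φ₂/2)/tan(π/4+φ₁/2)] = -0.3851, Δλ = +0.2115 → C = 151.22°
d = R·|Δφ| / |cos C| = 6367·0.38101 / 0.87649 = 2768 km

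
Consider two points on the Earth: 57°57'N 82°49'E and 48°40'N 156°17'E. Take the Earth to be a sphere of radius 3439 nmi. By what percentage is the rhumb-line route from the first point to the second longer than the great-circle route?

Great circle: σ = 0.7434 rad → d_gc = Rσ = 2556.6 nmi
Rhumb: Δφ = -0.1620, Δλ = +1.2822, Δψ = -0.2725, q = Δφ/Δψ = 0.5945 → d_rh = R√(Δφ²+q²Δλ²) = 2680.0 nmi
Excess = (2680.0 − 2556.6) / 2556.6 = 123.4 / 2556.6 = 4.83% ≈ 4.8%

4.8%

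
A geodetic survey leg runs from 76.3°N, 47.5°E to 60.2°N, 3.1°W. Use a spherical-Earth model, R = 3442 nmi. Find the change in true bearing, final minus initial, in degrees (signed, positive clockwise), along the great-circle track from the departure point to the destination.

At departure: θ₁ = atan2(sin Δλ cos φ₂, cos φ₁ sin φ₂ − sin φ₁ cos φ₂ cos Δλ) = 255.27°
At arrival: θ₂ = atan2(sin Δλ cos φ₁, −cos φ₂ sin φ₁ + sin φ₂ cos φ₁ cos Δλ) = 207.45°
Δθ = θ₂ − θ₁ = -47.8°

-47.8°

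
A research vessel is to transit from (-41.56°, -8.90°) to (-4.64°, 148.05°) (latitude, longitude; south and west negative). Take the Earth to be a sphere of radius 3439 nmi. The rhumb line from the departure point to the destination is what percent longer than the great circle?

12.7%

Great circle: σ = 2.2557 rad → d_gc = Rσ = 7757.4 nmi
Rhumb: Δφ = +0.6444, Δλ = +2.7393, Δψ = +0.7178, q = Δφ/Δψ = 0.8977 → d_rh = R√(Δφ²+q²Δλ²) = 8742.4 nmi
Excess = (8742.4 − 7757.4) / 7757.4 = 985.0 / 7757.4 = 12.70% ≈ 12.7%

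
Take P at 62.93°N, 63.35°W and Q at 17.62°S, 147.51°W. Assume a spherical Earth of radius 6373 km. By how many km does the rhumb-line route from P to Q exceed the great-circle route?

275 km

Great circle: cos σ = sin φ₁ sin φ₂ + cos φ₁ cos φ₂ cos Δλ,  σ = 1.7982 rad → d_gc = 11459.7 km
Rhumb line: Δψ = -1.7366, q = Δφ/Δψ = 0.8096, d_rh = R√(Δφ²+q²Δλ²) = 11734.8 km
Excess = 11734.8 − 11459.7 = 275.1 ≈ 275 km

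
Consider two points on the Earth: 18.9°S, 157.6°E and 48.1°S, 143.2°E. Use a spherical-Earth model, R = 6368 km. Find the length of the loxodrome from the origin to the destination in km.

3499 km

Δψ = ln[tan(π/4+φ₂/2)/tan(π/4+φ₁/2)] = -0.6241;  Δφ = -0.5096 rad,  Δλ = -0.2513 rad
q = Δφ/Δψ = 0.8166
d = R·√(Δφ² + q²Δλ²) = 6368·0.54941 = 3499 km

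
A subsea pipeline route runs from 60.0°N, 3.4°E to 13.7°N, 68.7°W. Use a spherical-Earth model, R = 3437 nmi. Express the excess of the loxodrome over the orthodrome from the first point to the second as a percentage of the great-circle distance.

2.9%

Great circle: σ = 1.2085 rad → d_gc = Rσ = 4153.6 nmi
Rhumb: Δφ = -0.8081, Δλ = -1.2584, Δψ = -1.0755, q = Δφ/Δψ = 0.7513 → d_rh = R√(Δφ²+q²Δλ²) = 4274.8 nmi
Excess = (4274.8 − 4153.6) / 4153.6 = 121.2 / 4153.6 = 2.92% ≈ 2.9%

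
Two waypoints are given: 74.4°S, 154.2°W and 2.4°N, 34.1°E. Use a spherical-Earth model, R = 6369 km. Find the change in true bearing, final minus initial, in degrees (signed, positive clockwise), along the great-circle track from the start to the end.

+168.9°

At departure: θ₁ = atan2(sin Δλ cos φ₂, cos φ₁ sin φ₂ − sin φ₁ cos φ₂ cos Δλ) = 188.71°
At arrival: θ₂ = atan2(sin Δλ cos φ₁, −cos φ₂ sin φ₁ + sin φ₂ cos φ₁ cos Δλ) = 357.66°
Δθ = θ₂ − θ₁ = +168.9°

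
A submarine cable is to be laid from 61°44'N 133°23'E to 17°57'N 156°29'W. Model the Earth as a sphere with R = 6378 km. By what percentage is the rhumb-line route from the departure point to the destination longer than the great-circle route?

Great circle: σ = 1.1323 rad → d_gc = Rσ = 7222.1 km
Rhumb: Δφ = -0.7642, Δλ = +1.2241, Δψ = -1.0606, q = Δφ/Δψ = 0.7205 → d_rh = R√(Δφ²+q²Δλ²) = 7442.9 km
Excess = (7442.9 − 7222.1) / 7222.1 = 220.8 / 7222.1 = 3.06% ≈ 3.1%

3.1%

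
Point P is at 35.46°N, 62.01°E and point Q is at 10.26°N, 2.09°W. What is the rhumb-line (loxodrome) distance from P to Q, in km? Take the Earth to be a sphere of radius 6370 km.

7073 km

Rhumb course C = atan2(Δλ, Δψ) with Δψ = ln[tan(π/4+φ₂/2)/tan(π/4+φ₁/2)] = -0.4826, Δλ = -1.1188 → C = 246.66°
d = R·|Δφ| / |cos C| = 6370·0.43982 / 0.39611 = 7073 km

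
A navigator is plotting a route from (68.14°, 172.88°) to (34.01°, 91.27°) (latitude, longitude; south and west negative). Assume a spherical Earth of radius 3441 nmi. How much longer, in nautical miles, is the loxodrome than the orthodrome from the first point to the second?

Great circle: cos σ = sin φ₁ sin φ₂ + cos φ₁ cos φ₂ cos Δλ,  σ = 0.9714 rad → d_gc = 3342.5 nmi
Rhumb line: Δψ = -1.0126, q = Δφ/Δψ = 0.5883, d_rh = R√(Δφ²+q²Δλ²) = 3537.6 nmi
Excess = 3537.6 − 3342.5 = 195.1 ≈ 195 nmi

195 nmi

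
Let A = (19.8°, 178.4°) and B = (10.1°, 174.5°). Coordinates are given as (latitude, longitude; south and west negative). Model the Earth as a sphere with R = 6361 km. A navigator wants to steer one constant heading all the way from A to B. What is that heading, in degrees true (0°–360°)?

Meridional parts: M(φ₁)=+0.3527, M(φ₂)=+0.1772 → ΔM = -0.1755;  Δλ = -0.0681 rad
tan C = Δλ / ΔM = +0.3879 → C = 201.20°

201.2°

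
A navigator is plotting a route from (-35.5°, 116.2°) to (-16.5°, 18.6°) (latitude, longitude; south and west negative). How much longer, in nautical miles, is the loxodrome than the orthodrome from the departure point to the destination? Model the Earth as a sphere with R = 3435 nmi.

162 nmi

Great circle: cos σ = sin φ₁ sin φ₂ + cos φ₁ cos φ₂ cos Δλ,  σ = 1.5091 rad → d_gc = 5183.644 nmi
Rhumb line: Δψ = +0.3715, q = Δφ/Δψ = 0.8927, d_rh = R√(Δφ²+q²Δλ²) = 5346.139 nmi
Excess = 5346.139 − 5183.644 = 162.495 ≈ 162 nmi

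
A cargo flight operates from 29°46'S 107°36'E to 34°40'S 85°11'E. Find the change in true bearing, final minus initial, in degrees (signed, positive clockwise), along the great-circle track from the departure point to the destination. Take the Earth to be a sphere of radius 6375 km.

+12.1°

At departure: θ₁ = atan2(sin Δλ cos φ₂, cos φ₁ sin φ₂ − sin φ₁ cos φ₂ cos Δλ) = 249.66°
At arrival: θ₂ = atan2(sin Δλ cos φ₁, −cos φ₂ sin φ₁ + sin φ₂ cos φ₁ cos Δλ) = 261.73°
Δθ = θ₂ − θ₁ = +12.1°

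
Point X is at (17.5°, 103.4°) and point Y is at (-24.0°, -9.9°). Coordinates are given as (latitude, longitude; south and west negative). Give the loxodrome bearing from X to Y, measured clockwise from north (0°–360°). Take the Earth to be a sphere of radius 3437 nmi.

Δψ = ln[tan(π/4+φ₂/2)/tan(π/4+φ₁/2)] = -0.7420
Δλ = -1.9775 rad (taken the short way round)
course = atan2(Δλ, Δψ) = 249.43°

249.4°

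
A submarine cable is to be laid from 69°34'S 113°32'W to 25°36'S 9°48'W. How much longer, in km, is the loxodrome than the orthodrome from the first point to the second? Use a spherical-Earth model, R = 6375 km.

Great circle: cos σ = sin φ₁ sin φ₂ + cos φ₁ cos φ₂ cos Δλ,  σ = 1.2343 rad → d_gc = 7868.9 km
Rhumb line: Δψ = +1.2511, q = Δφ/Δψ = 0.6134, d_rh = R√(Δφ²+q²Δλ²) = 8605.2 km
Excess = 8605.2 − 7868.9 = 736.3 ≈ 736 km

736 km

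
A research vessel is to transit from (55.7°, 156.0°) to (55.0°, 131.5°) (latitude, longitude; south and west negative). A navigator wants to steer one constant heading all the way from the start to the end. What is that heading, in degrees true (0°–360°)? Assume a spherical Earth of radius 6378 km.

267.1°

Δψ = ln[tan(π/4+φ₂/2)/tan(π/4+φ₁/2)] = -0.0215
Δλ = -0.4276 rad (taken the short way round)
course = atan2(Δλ, Δψ) = 267.12°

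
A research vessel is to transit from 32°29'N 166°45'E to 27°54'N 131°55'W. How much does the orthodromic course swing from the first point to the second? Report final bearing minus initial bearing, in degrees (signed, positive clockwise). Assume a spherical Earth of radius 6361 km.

Initial bearing θ₁ = atan2(sin Δλ cos φ₂, cos φ₁ sin φ₂ − sin φ₁ cos φ₂ cos Δλ) = 77.84°
Final bearing θ₂ = (initial bearing from the destination back to the start) + 180° = 111.08°
Δθ = θ₂ − θ₁ = +33.2°

+33.2°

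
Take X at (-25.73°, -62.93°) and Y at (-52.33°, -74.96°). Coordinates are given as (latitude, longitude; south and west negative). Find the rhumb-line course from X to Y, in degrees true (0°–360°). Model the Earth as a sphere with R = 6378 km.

199.0°

Δψ = ln[tan(π/4+φ₂/2)/tan(π/4+φ₁/2)] = -0.6106
Δλ = -0.2100 rad (taken the short way round)
course = atan2(Δλ, Δψ) = 198.98°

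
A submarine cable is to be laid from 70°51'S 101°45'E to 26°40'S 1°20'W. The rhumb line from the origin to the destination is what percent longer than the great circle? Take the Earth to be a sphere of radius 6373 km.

Great circle: σ = 1.2051 rad → d_gc = Rσ = 7680.1 km
Rhumb: Δφ = +0.7711, Δλ = -1.7991, Δψ = +1.2965, q = Δφ/Δψ = 0.5948 → d_rh = R√(Δφ²+q²Δλ²) = 8406.1 km
Excess = (8406.1 − 7680.1) / 7680.1 = 726.0 / 7680.1 = 9.453% ≈ 9.5%

9.5%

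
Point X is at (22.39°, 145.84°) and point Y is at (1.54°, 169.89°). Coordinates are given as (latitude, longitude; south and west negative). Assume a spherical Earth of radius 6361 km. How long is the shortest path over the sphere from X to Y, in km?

3477 km

cos σ = sin φ₁ sin φ₂ + cos φ₁ cos φ₂ cos Δλ
      = sin(22.39°)sin(1.54°) + cos(22.39°)cos(1.54°)cos(24.05°) = 0.8543
σ = 31.320° → d = Rσ = 6361·0.54663 = 3477 km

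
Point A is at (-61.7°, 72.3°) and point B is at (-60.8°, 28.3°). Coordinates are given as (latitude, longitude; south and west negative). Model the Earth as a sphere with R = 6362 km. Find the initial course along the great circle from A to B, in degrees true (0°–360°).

θ = atan2( sin Δλ·cos φ₂ ,  cos φ₁ sin φ₂ − sin φ₁ cos φ₂ cos Δλ )
  = atan2(-0.3389, -0.1049) = 252.81°

252.8°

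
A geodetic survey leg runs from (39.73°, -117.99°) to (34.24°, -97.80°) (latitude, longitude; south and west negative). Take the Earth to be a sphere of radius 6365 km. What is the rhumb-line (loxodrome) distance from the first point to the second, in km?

Rhumb course C = atan2(Δλ, Δψ) with Δψ = ln[tan(π/4+φ₂/2)/tan(π/4+φ₁/2)] = -0.1201, Δλ = +0.3524 → C = 108.81°
d = R·|Δφ| / |cos C| = 6365·0.09582 / 0.32249 = 1891 km

1891 km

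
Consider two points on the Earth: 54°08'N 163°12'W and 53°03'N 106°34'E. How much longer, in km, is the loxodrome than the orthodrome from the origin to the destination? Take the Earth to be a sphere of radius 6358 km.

424 km

Great circle: cos σ = sin φ₁ sin φ₂ + cos φ₁ cos φ₂ cos Δλ,  σ = 0.8682 rad → d_gc = 5520.1 km
Rhumb line: Δψ = -0.0319, q = Δφ/Δψ = 0.5935, d_rh = R√(Δφ²+q²Δλ²) = 5943.9 km
Excess = 5943.9 − 5520.1 = 423.8 ≈ 424 km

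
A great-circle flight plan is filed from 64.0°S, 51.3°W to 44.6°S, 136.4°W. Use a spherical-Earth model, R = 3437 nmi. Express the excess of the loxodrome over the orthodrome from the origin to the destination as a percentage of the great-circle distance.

Great circle: σ = 0.8530 rad → d_gc = Rσ = 2931.6 nmi
Rhumb: Δφ = +0.3386, Δλ = -1.4853, Δψ = +0.5944, q = Δφ/Δψ = 0.5697 → d_rh = R√(Δφ²+q²Δλ²) = 3132.3 nmi
Excess = (3132.3 − 2931.6) / 2931.6 = 200.7 / 2931.6 = 6.846% ≈ 6.8%

6.8%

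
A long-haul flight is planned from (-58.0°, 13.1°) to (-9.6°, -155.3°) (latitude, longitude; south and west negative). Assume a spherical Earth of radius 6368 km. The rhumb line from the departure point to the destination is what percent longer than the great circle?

Great circle: σ = 1.9502 rad → d_gc = Rσ = 12419.1 km
Rhumb: Δφ = +0.8447, Δλ = -2.9391, Δψ = +1.0808, q = Δφ/Δψ = 0.7816 → d_rh = R√(Δφ²+q²Δλ²) = 15586.0 km
Excess = (15586.0 − 12419.1) / 12419.1 = 3166.9 / 12419.1 = 25.50% ≈ 25.5%

25.5%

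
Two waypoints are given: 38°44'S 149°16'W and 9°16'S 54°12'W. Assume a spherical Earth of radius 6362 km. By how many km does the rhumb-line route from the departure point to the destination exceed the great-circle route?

Great circle: cos σ = sin φ₁ sin φ₂ + cos φ₁ cos φ₂ cos Δλ,  σ = 1.5380 rad → d_gc = 9784.9 km
Rhumb line: Δψ = +0.5719, q = Δφ/Δψ = 0.8993, d_rh = R√(Δφ²+q²Δλ²) = 10041.2 km
Excess = 10041.2 − 9784.9 = 256.3 ≈ 256 km

256 km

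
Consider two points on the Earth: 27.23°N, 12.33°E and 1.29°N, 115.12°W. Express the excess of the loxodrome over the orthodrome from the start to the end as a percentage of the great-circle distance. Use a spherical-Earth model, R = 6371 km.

2.5%

Great circle: σ = 2.1297 rad → d_gc = Rσ = 13568.2 km
Rhumb: Δφ = -0.4527, Δλ = -2.2244, Δψ = -0.4717, q = Δφ/Δψ = 0.9598 → d_rh = R√(Δφ²+q²Δλ²) = 13904.3 km
Excess = (13904.3 − 13568.2) / 13568.2 = 336.1 / 13568.2 = 2.48% ≈ 2.5%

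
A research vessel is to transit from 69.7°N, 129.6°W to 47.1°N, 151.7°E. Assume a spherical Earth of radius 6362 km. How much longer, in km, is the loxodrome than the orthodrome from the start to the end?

296 km

Great circle: cos σ = sin φ₁ sin φ₂ + cos φ₁ cos φ₂ cos Δλ,  σ = 0.7476 rad → d_gc = 4756.3 km
Rhumb line: Δψ = -0.7860, q = Δφ/Δψ = 0.5018, d_rh = R√(Δφ²+q²Δλ²) = 5052.5 km
Excess = 5052.5 − 4756.3 = 296.2 ≈ 296 km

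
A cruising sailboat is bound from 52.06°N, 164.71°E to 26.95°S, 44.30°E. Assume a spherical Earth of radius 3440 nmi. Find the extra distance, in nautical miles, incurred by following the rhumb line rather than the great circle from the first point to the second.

200 nmi

Great circle: cos σ = sin φ₁ sin φ₂ + cos φ₁ cos φ₂ cos Δλ,  σ = 2.2586 rad → d_gc = 7769.6 nmi
Rhumb line: Δψ = -1.5566, q = Δφ/Δψ = 0.8859, d_rh = R√(Δφ²+q²Δλ²) = 7969.9 nmi
Excess = 7969.9 − 7769.6 = 200.3 ≈ 200 nmi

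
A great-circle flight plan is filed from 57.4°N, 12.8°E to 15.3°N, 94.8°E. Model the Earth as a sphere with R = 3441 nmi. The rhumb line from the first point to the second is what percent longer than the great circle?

Great circle: σ = 1.2717 rad → d_gc = Rσ = 4376.0 nmi
Rhumb: Δφ = -0.7348, Δλ = +1.4312, Δψ = -0.9593, q = Δφ/Δψ = 0.7660 → d_rh = R√(Δφ²+q²Δλ²) = 4541.1 nmi
Excess = (4541.1 − 4376.0) / 4376.0 = 165.1 / 4376.0 = 3.77% ≈ 3.8%

3.8%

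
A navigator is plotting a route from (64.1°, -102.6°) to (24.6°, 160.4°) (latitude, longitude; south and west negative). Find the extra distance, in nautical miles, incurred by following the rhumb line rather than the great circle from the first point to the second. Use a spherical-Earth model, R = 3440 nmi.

312 nmi

Great circle: cos σ = sin φ₁ sin φ₂ + cos φ₁ cos φ₂ cos Δλ,  σ = 1.2387 rad → d_gc = 4261.0 nmi
Rhumb line: Δψ = -1.0267, q = Δφ/Δψ = 0.6715, d_rh = R√(Δφ²+q²Δλ²) = 4573.4 nmi
Excess = 4573.4 − 4261.0 = 312.4 ≈ 312 nmi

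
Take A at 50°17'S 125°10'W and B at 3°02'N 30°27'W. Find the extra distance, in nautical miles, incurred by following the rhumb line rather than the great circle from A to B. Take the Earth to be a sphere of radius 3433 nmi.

Great circle: cos σ = sin φ₁ sin φ₂ + cos φ₁ cos φ₂ cos Δλ,  σ = 1.6641 rad → d_gc = 5712.9 nmi
Rhumb line: Δψ = +1.0714, q = Δφ/Δψ = 0.8686, d_rh = R√(Δφ²+q²Δλ²) = 5873.9 nmi
Excess = 5873.9 − 5712.9 = 161.0 ≈ 161 nmi

161 nmi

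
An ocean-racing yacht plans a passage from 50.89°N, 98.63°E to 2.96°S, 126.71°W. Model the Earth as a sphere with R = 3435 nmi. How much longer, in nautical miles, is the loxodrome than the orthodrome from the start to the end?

565 nmi

Great circle: cos σ = sin φ₁ sin φ₂ + cos φ₁ cos φ₂ cos Δλ,  σ = 2.0747 rad → d_gc = 7126.69 nmi
Rhumb line: Δψ = -1.0868, q = Δφ/Δψ = 0.8648, d_rh = R√(Δφ²+q²Δλ²) = 7692.15 nmi
Excess = 7692.15 − 7126.69 = 565.46 ≈ 565 nmi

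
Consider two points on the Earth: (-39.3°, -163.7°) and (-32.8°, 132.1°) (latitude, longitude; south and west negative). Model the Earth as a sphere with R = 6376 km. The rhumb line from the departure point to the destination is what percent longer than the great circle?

Great circle: σ = 0.8941 rad → d_gc = Rσ = 5700.9 km
Rhumb: Δφ = +0.1134, Δλ = -1.1205, Δψ = +0.1405, q = Δφ/Δψ = 0.8076 → d_rh = R√(Δφ²+q²Δλ²) = 5815.0 km
Excess = (5815.0 − 5700.9) / 5700.9 = 114.1 / 5700.9 = 2.00% ≈ 2.0%

2.0%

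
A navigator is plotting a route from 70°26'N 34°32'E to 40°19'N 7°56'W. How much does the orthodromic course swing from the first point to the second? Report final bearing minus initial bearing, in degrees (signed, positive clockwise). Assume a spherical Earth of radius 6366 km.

-36.6°

Initial bearing θ₁ = atan2(sin Δλ cos φ₂, cos φ₁ sin φ₂ − sin φ₁ cos φ₂ cos Δλ) = 238.68°
Final bearing θ₂ = (initial bearing from the destination back to the start) + 180° = 202.04°
Δθ = θ₂ − θ₁ = -36.6°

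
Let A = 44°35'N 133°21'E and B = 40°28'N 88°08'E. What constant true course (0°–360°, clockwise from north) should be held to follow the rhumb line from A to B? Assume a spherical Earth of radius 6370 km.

263.0°

Meridional parts: M(φ₁)=+0.8711, M(φ₂)=+0.7736 → ΔM = -0.0975;  Δλ = -0.7892 rad
tan C = Δλ / ΔM = +8.0902 → C = 262.95°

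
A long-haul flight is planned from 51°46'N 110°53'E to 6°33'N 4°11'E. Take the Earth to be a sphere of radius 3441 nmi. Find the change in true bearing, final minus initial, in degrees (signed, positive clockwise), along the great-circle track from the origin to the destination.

-70.7°

At departure: θ₁ = atan2(sin Δλ cos φ₂, cos φ₁ sin φ₂ − sin φ₁ cos φ₂ cos Δλ) = 287.22°
At arrival: θ₂ = atan2(sin Δλ cos φ₁, −cos φ₂ sin φ₁ + sin φ₂ cos φ₁ cos Δλ) = 216.51°
Δθ = θ₂ − θ₁ = -70.7°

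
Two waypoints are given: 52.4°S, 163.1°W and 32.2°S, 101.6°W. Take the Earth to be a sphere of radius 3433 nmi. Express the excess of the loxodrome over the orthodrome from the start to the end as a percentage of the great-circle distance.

Great circle: σ = 0.8385 rad → d_gc = Rσ = 2878.7 nmi
Rhumb: Δφ = +0.3526, Δλ = +1.0734, Δψ = +0.4834, q = Δφ/Δψ = 0.7293 → d_rh = R√(Δφ²+q²Δλ²) = 2947.5 nmi
Excess = (2947.5 − 2878.7) / 2878.7 = 68.8 / 2878.7 = 2.39% ≈ 2.4%

2.4%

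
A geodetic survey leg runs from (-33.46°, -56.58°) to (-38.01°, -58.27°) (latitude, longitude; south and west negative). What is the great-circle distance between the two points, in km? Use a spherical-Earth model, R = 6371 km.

528 km

cos σ = sin φ₁ sin φ₂ + cos φ₁ cos φ₂ cos Δλ
      = sin(-33.46°)sin(-38.01°) + cos(-33.46°)cos(-38.01°)cos(-1.69°) = 0.9966
σ = 4.752° → d = Rσ = 6371·0.08294 = 528 km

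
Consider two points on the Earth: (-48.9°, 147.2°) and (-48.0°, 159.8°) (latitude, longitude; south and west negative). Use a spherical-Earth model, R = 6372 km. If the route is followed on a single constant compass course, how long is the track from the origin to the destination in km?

Δψ = ln[tan(π/4+φ₂/2)/tan(π/4+φ₁/2)] = +0.0237;  Δφ = +0.0157 rad,  Δλ = +0.2199 rad
q = Δφ/Δψ = 0.6632
d = R·√(Δφ² + q²Δλ²) = 6372·0.14670 = 935 km

935 km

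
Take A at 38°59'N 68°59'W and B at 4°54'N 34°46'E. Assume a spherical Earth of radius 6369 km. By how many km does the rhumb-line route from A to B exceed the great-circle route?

312 km

Great circle: cos σ = sin φ₁ sin φ₂ + cos φ₁ cos φ₂ cos Δλ,  σ = 1.7015 rad → d_gc = 10837.0 km
Rhumb line: Δψ = -0.6543, q = Δφ/Δψ = 0.9092, d_rh = R√(Δφ²+q²Δλ²) = 11148.9 km
Excess = 11148.9 − 10837.0 = 311.9 ≈ 312 km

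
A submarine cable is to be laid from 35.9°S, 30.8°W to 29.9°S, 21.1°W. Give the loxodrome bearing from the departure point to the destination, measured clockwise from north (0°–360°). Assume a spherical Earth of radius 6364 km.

53.6°

Δψ = ln[tan(π/4+φ₂/2)/tan(π/4+φ₁/2)] = +0.1248
Δλ = +0.1693 rad (taken the short way round)
course = atan2(Δλ, Δψ) = 53.60°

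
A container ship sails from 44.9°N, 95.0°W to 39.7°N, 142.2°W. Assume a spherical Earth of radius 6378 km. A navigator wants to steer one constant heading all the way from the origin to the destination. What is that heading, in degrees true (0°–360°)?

Meridional parts: M(φ₁)=+0.8789, M(φ₂)=+0.7561 → ΔM = -0.1228;  Δλ = -0.8238 rad
tan C = Δλ / ΔM = +6.7074 → C = 261.52°

261.5°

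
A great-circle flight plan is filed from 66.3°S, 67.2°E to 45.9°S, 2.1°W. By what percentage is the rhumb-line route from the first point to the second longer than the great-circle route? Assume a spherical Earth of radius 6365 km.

Great circle: σ = 0.7130 rad → d_gc = Rσ = 4537.9 km
Rhumb: Δφ = +0.3560, Δλ = -1.2095, Δψ = +0.6577, q = Δφ/Δψ = 0.5413 → d_rh = R√(Δφ²+q²Δλ²) = 4743.8 km
Excess = (4743.8 − 4537.9) / 4537.9 = 205.9 / 4537.9 = 4.54% ≈ 4.5%

4.5%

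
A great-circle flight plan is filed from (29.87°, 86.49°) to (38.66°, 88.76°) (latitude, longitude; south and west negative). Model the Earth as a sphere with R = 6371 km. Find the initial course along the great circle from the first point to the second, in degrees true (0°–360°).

11.4°

N = sin Δλ·cos φ₂ = +0.0309;  D = cos φ₁ sin φ₂ − sin φ₁ cos φ₂ cos Δλ = +0.1531
initial course = atan2(N, D) = 11.42°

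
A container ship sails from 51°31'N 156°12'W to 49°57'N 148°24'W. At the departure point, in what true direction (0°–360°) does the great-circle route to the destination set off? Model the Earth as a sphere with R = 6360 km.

θ = atan2( sin Δλ·cos φ₂ ,  cos φ₁ sin φ₂ − sin φ₁ cos φ₂ cos Δλ )
  = atan2(+0.0873, -0.0227) = 104.56°

104.6°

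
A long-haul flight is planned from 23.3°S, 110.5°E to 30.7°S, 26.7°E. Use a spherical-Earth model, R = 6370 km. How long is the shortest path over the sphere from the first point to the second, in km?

8150 km

Haversine: a = sin²(Δφ/2)+cos φ₁ cos φ₂ sin²(Δλ/2) = 0.35638;  σ = 2·atan2(√a,√(1−a))
σ = 73.308° → d = Rσ = 6370·1.27946 = 8150 km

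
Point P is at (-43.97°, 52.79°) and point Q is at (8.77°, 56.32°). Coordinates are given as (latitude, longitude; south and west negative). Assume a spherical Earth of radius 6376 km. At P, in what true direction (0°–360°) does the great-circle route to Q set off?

4.4°

N = sin Δλ·cos φ₂ = +0.0609;  D = cos φ₁ sin φ₂ − sin φ₁ cos φ₂ cos Δλ = +0.7946
initial course = atan2(N, D) = 4.38°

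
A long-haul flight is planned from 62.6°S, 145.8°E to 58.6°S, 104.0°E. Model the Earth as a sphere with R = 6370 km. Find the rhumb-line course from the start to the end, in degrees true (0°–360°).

281.0°

Δψ = ln[tan(π/4+φ₂/2)/tan(π/4+φ₁/2)] = +0.1424
Δλ = -0.7295 rad (taken the short way round)
course = atan2(Δλ, Δψ) = 281.05°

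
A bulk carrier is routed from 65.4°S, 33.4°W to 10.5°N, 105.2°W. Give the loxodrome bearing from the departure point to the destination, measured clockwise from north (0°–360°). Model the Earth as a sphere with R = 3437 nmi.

323.7°

Δψ = ln[tan(π/4+φ₂/2)/tan(π/4+φ₁/2)] = +1.7074
Δλ = -1.2531 rad (taken the short way round)
course = atan2(Δλ, Δψ) = 323.72°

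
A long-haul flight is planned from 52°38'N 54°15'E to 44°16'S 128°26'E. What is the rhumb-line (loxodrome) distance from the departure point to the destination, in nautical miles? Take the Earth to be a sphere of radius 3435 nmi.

Rhumb course C = atan2(Δλ, Δψ) with Δψ = ln[tan(π/4+φ₂/2)/tan(π/4+φ₁/2)] = -1.9476, Δλ = +1.2947 → C = 146.38°
d = R·|Δφ| / |cos C| = 3435·1.69122 / 0.83278 = 6976 nmi

6976 nmi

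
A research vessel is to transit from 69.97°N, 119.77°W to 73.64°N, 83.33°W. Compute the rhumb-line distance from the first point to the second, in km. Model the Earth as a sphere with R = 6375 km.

1326 km

Δψ = ln[tan(π/4+φ₂/2)/tan(π/4+φ₁/2)] = +0.2058;  Δφ = +0.0641 rad,  Δλ = +0.6360 rad
q = Δφ/Δψ = 0.3112
d = R·√(Δφ² + q²Δλ²) = 6375·0.20803 = 1326 km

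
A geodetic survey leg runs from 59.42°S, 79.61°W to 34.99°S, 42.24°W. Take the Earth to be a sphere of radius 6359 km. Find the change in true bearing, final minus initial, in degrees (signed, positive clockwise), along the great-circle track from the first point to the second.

-28.5°

Initial bearing θ₁ = atan2(sin Δλ cos φ₂, cos φ₁ sin φ₂ − sin φ₁ cos φ₂ cos Δλ) = 61.61°
Final bearing θ₂ = (initial bearing from the destination back to the start) + 180° = 33.11°
Δθ = θ₂ − θ₁ = -28.5°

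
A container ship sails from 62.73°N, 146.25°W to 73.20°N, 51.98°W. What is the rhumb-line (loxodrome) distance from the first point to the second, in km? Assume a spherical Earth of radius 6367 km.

4029 km

Δψ = ln[tan(π/4+φ₂/2)/tan(π/4+φ₁/2)] = +0.4963;  Δφ = +0.1827 rad,  Δλ = +1.6453 rad
q = Δφ/Δψ = 0.3682
d = R·√(Δφ² + q²Δλ²) = 6367·0.63272 = 4029 km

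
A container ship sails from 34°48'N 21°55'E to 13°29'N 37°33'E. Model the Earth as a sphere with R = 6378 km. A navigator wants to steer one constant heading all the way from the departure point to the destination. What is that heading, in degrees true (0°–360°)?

146.4°

Δψ = ln[tan(π/4+φ₂/2)/tan(π/4+φ₁/2)] = -0.4110
Δλ = +0.2729 rad (taken the short way round)
course = atan2(Δλ, Δψ) = 146.42°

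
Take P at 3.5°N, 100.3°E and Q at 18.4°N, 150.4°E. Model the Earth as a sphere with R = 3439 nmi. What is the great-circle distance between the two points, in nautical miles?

cos σ = sin φ₁ sin φ₂ + cos φ₁ cos φ₂ cos Δλ
      = sin(3.50°)sin(18.40°) + cos(3.50°)cos(18.40°)cos(50.10°) = 0.6268
σ = 51.186° → d = Rσ = 3439·0.89337 = 3072 nmi

3072 nmi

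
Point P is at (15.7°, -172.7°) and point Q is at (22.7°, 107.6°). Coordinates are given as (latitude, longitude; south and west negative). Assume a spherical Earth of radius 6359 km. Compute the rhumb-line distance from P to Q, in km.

Δψ = ln[tan(π/4+φ₂/2)/tan(π/4+φ₁/2)] = +0.1295;  Δφ = +0.1222 rad,  Δλ = -1.3910 rad
q = Δφ/Δψ = 0.9436
d = R·√(Δφ² + q²Δλ²) = 6359·1.31831 = 8383 km

8383 km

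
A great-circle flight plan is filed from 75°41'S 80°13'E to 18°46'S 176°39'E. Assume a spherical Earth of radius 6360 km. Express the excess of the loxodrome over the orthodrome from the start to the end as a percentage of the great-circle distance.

7.8%

Great circle: σ = 1.2813 rad → d_gc = Rσ = 8148.9 km
Rhumb: Δφ = +0.9934, Δλ = +1.6831, Δψ = +1.7412, q = Δφ/Δψ = 0.5705 → d_rh = R√(Δφ²+q²Δλ²) = 8787.1 km
Excess = (8787.1 − 8148.9) / 8148.9 = 638.2 / 8148.9 = 7.83% ≈ 7.8%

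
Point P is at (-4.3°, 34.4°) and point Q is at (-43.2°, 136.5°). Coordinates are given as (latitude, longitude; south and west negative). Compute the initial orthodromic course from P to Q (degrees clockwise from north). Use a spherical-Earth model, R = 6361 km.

N = sin Δλ·cos φ₂ = +0.7128;  D = cos φ₁ sin φ₂ − sin φ₁ cos φ₂ cos Δλ = -0.6941
initial course = atan2(N, D) = 134.24°

134.2°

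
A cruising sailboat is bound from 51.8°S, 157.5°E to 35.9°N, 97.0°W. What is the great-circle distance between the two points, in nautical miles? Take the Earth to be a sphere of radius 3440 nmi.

7594 nmi

cos σ = sin φ₁ sin φ₂ + cos φ₁ cos φ₂ cos Δλ
      = sin(-51.80°)sin(35.90°) + cos(-51.80°)cos(35.90°)cos(105.50°) = -0.5947
σ = 126.489° → d = Rσ = 3440·2.20766 = 7594 nmi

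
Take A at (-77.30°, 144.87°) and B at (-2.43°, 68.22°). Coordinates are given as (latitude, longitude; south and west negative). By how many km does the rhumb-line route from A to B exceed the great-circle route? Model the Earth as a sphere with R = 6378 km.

Great circle: cos σ = sin φ₁ sin φ₂ + cos φ₁ cos φ₂ cos Δλ,  σ = 1.4786 rad → d_gc = 9430.43 km
Rhumb line: Δψ = +2.1532, q = Δφ/Δψ = 0.6069, d_rh = R√(Δφ²+q²Δλ²) = 9811.88 km
Excess = 9811.88 − 9430.43 = 381.45 ≈ 381 km

381 km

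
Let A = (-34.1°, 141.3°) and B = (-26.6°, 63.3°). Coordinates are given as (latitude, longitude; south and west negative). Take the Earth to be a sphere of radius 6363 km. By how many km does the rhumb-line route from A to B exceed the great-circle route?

171 km

Great circle: cos σ = sin φ₁ sin φ₂ + cos φ₁ cos φ₂ cos Δλ,  σ = 1.1538 rad → d_gc = 7341.9 km
Rhumb line: Δψ = +0.1519, q = Δφ/Δψ = 0.8619, d_rh = R√(Δφ²+q²Δλ²) = 7512.5 km
Excess = 7512.5 − 7341.9 = 170.6 ≈ 171 km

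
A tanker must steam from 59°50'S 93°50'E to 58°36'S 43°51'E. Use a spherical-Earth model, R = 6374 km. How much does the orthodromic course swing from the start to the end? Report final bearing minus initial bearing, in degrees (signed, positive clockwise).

+43.7°

At departure: θ₁ = atan2(sin Δλ cos φ₂, cos φ₁ sin φ₂ − sin φ₁ cos φ₂ cos Δλ) = 250.76°
At arrival: θ₂ = atan2(sin Δλ cos φ₁, −cos φ₂ sin φ₁ + sin φ₂ cos φ₁ cos Δλ) = 294.41°
Δθ = θ₂ − θ₁ = +43.7°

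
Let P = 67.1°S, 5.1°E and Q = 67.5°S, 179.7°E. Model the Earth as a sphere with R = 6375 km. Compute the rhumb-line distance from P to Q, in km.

Δψ = ln[tan(π/4+φ₂/2)/tan(π/4+φ₁/2)] = -0.0181;  Δφ = -0.0070 rad,  Δλ = +3.0473 rad
q = Δφ/Δψ = 0.3859
d = R·√(Δφ² + q²Δλ²) = 6375·1.17598 = 7497 km

7497 km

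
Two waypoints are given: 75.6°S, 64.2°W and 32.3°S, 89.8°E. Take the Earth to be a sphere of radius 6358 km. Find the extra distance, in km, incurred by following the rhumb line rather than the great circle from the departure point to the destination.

2142 km

Great circle: cos σ = sin φ₁ sin φ₂ + cos φ₁ cos φ₂ cos Δλ,  σ = 1.2359 rad → d_gc = 7858.1 km
Rhumb line: Δψ = +1.4726, q = Δφ/Δψ = 0.5132, d_rh = R√(Δφ²+q²Δλ²) = 9999.8 km
Excess = 9999.8 − 7858.1 = 2141.7 ≈ 2142 km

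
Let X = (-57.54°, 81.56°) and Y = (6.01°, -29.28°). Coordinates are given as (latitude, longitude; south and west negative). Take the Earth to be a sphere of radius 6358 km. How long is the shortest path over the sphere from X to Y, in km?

11780 km

Haversine: a = sin²(Δφ/2)+cos φ₁ cos φ₂ sin²(Δλ/2) = 0.63912;  σ = 2·atan2(√a,√(1−a))
σ = 106.155° → d = Rσ = 6358·1.85275 = 11780 km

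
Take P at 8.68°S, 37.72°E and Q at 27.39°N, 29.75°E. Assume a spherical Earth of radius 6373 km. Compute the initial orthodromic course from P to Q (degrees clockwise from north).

348.2°

N = sin Δλ·cos φ₂ = -0.1231;  D = cos φ₁ sin φ₂ − sin φ₁ cos φ₂ cos Δλ = +0.5875
initial course = atan2(N, D) = 348.16°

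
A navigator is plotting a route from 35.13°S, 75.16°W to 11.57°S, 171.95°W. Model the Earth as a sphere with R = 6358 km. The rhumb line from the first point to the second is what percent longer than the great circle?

2.6%

Great circle: σ = 1.5501 rad → d_gc = Rσ = 9855.6 km
Rhumb: Δφ = +0.4112, Δλ = -1.6893, Δψ = +0.4523, q = Δφ/Δψ = 0.9092 → d_rh = R√(Δφ²+q²Δλ²) = 10108.8 km
Excess = (10108.8 − 9855.6) / 9855.6 = 253.2 / 9855.6 = 2.57% ≈ 2.6%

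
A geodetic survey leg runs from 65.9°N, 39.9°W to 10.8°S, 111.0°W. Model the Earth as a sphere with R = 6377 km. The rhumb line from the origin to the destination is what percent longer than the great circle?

Great circle: σ = 1.6119 rad → d_gc = Rσ = 10279.3 km
Rhumb: Δφ = -1.3387, Δλ = -1.2409, Δψ = -1.7339, q = Δφ/Δψ = 0.7721 → d_rh = R√(Δφ²+q²Δλ²) = 10497.7 km
Excess = (10497.7 − 10279.3) / 10279.3 = 218.4 / 10279.3 = 2.12% ≈ 2.1%

2.1%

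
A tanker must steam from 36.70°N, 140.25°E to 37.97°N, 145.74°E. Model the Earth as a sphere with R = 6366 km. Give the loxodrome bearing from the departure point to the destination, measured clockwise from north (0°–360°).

73.8°

Δψ = ln[tan(π/4+φ₂/2)/tan(π/4+φ₁/2)] = +0.0279
Δλ = +0.0958 rad (taken the short way round)
course = atan2(Δλ, Δψ) = 73.78°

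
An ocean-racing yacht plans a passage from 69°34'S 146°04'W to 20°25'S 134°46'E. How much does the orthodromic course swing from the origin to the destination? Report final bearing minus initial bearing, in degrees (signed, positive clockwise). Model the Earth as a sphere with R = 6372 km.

+65.5°

At departure: θ₁ = atan2(sin Δλ cos φ₂, cos φ₁ sin φ₂ − sin φ₁ cos φ₂ cos Δλ) = 272.69°
At arrival: θ₂ = atan2(sin Δλ cos φ₁, −cos φ₂ sin φ₁ + sin φ₂ cos φ₁ cos Δλ) = 338.15°
Δθ = θ₂ − θ₁ = +65.5°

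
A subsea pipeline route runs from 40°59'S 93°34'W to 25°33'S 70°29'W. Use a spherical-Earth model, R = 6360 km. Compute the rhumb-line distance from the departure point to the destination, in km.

2734 km

Rhumb course C = atan2(Δλ, Δψ) with Δψ = ln[tan(π/4+φ₂/2)/tan(π/4+φ₁/2)] = +0.3240, Δλ = +0.4029 → C = 51.19°
d = R·|Δφ| / |cos C| = 6360·0.26936 / 0.62668 = 2734 km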